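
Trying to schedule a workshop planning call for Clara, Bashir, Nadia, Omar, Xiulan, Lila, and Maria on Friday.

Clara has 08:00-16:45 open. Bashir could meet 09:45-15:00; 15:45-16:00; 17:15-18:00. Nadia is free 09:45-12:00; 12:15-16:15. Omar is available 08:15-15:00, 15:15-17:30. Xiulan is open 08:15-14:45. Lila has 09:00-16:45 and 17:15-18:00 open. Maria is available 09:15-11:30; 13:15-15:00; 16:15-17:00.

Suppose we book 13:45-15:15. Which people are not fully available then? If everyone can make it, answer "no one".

Clara: free for 13:45-15:15. Bashir: not fully free for 13:45-15:15. Nadia: free for 13:45-15:15. Omar: not fully free for 13:45-15:15. Xiulan: not fully free for 13:45-15:15. Lila: free for 13:45-15:15. Maria: not fully free for 13:45-15:15.

Bashir, Maria, Omar, Xiulan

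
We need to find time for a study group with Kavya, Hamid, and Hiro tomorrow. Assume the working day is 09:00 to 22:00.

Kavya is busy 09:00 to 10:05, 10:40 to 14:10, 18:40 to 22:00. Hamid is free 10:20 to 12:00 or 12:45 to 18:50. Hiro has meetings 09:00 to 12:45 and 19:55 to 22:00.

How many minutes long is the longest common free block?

270

Kavya free: 10:05-10:40, 14:10-18:40 (invert busy blocks within the working day).
Hamid free: 10:20-12:00, 12:45-18:50.
Hiro free: 12:45-19:55 (invert busy blocks within the working day).
Kavya ∩ Hamid: 10:20-10:40, 14:10-18:40.
Kavya ∩ Hamid ∩ Hiro: 14:10-18:40.
The longest is 14:10-18:40 at 270 minutes.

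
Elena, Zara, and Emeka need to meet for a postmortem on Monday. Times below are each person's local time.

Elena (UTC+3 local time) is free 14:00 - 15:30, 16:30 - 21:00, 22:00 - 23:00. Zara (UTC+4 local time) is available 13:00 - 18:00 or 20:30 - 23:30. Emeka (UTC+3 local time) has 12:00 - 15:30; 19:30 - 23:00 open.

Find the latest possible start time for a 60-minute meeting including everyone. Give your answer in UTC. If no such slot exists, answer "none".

17:00

Elena in UTC: 11:00-12:30, 13:30-18:00, 19:00-20:00 (subtract 3h to convert from UTC+3).
Zara in UTC: 09:00-14:00, 16:30-19:30 (subtract 4h to convert from UTC+4).
Emeka in UTC: 09:00-12:30, 16:30-20:00 (subtract 3h to convert from UTC+3).
Elena ∩ Zara: 11:00-12:30, 13:30-14:00, 16:30-18:00, 19:00-19:30.
Elena ∩ Zara ∩ Emeka: 11:00-12:30, 16:30-18:00, 19:00-19:30.
The last common window of at least 60 minutes is 16:30-18:00; a 60-minute meeting can start as late as 17:00 and still end by 18:00.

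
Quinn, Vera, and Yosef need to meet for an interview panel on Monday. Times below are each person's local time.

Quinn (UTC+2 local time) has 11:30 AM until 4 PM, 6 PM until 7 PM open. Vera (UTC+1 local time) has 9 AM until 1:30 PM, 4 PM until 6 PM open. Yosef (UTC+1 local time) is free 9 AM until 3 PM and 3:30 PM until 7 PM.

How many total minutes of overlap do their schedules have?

Quinn in UTC: 09:30-14:00, 16:00-17:00 (subtract 2h to convert from UTC+2).
Vera in UTC: 08:00-12:30, 15:00-17:00 (subtract 1h to convert from UTC+1).
Yosef in UTC: 08:00-14:00, 14:30-18:00 (subtract 1h to convert from UTC+1).
Quinn ∩ Vera: 09:30-12:30, 16:00-17:00.
Quinn ∩ Vera ∩ Yosef: 09:30-12:30, 16:00-17:00.
Those are the intersection windows.
Summing the common windows: 180 + 60 = 240 minutes.

240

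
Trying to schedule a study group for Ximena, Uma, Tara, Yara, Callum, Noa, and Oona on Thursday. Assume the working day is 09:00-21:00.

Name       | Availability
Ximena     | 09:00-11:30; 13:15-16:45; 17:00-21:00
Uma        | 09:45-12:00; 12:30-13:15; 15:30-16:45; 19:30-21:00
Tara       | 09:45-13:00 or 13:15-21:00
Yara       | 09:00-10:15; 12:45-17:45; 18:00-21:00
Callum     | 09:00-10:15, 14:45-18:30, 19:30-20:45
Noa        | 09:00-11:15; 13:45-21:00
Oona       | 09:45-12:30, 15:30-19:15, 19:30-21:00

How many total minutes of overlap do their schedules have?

180

Ximena ∩ Uma: 09:45-11:30, 15:30-16:45, 19:30-21:00.
Ximena ∩ Uma ∩ Tara: 09:45-11:30, 15:30-16:45, 19:30-21:00.
Ximena ∩ Uma ∩ Tara ∩ Yara: 09:45-10:15, 15:30-16:45, 19:30-21:00.
Ximena ∩ Uma ∩ Tara ∩ Yara ∩ Callum: 09:45-10:15, 15:30-16:45, 19:30-20:45.
Ximena ∩ Uma ∩ Tara ∩ Yara ∩ Callum ∩ Noa: 09:45-10:15, 15:30-16:45, 19:30-20:45.
Ximena ∩ Uma ∩ Tara ∩ Yara ∩ Callum ∩ Noa ∩ Oona: 09:45-10:15, 15:30-16:45, 19:30-20:45.
Summing the common windows: 30 + 75 + 75 = 180 minutes.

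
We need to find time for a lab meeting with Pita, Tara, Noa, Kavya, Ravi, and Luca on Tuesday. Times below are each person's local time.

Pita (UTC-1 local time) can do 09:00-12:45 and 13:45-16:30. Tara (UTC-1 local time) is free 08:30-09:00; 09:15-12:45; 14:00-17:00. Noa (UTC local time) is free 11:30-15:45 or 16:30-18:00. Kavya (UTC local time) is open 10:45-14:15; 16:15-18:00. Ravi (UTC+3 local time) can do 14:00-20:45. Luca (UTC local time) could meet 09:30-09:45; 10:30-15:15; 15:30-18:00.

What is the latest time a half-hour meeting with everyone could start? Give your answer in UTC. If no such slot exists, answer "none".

Pita in UTC: 10:00-13:45, 14:45-17:30 (add 1h to convert from UTC-1).
Tara in UTC: 09:30-10:00, 10:15-13:45, 15:00-18:00 (add 1h to convert from UTC-1).
Noa in UTC: 11:30-15:45, 16:30-18:00.
Kavya in UTC: 10:45-14:15, 16:15-18:00.
Ravi in UTC: 11:00-17:45 (subtract 3h to convert from UTC+3).
Luca in UTC: 09:30-09:45, 10:30-15:15, 15:30-18:00.
Pita ∩ Tara: 10:15-13:45, 15:00-17:30.
Pita ∩ Tara ∩ Noa: 11:30-13:45, 15:00-15:45, 16:30-17:30.
Pita ∩ Tara ∩ Noa ∩ Kavya: 11:30-13:45, 16:30-17:30.
Pita ∩ Tara ∩ Noa ∩ Kavya ∩ Ravi: 11:30-13:45, 16:30-17:30.
Pita ∩ Tara ∩ Noa ∩ Kavya ∩ Ravi ∩ Luca: 11:30-13:45, 16:30-17:30.
The last common window of at least 30 minutes is 16:30-17:30; a 30-minute meeting can start as late as 17:00 and still end by 17:30.

17:00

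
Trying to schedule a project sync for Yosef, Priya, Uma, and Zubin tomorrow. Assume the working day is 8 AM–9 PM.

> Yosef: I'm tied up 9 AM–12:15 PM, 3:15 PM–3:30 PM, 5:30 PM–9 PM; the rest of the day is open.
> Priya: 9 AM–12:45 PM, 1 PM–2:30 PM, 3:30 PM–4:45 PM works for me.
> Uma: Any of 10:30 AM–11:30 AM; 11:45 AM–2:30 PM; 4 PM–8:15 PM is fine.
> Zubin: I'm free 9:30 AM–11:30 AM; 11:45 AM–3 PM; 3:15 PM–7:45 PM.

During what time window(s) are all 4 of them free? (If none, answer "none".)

Yosef free: 08:00-09:00, 12:15-15:15, 15:30-17:30 (invert busy blocks within the working day).
Priya free: 09:00-12:45, 13:00-14:30, 15:30-16:45.
Uma free: 10:30-11:30, 11:45-14:30, 16:00-20:15.
Zubin free: 09:30-11:30, 11:45-15:00, 15:15-19:45.
Yosef ∩ Priya: 12:15-12:45, 13:00-14:30, 15:30-16:45.
Yosef ∩ Priya ∩ Uma: 12:15-12:45, 13:00-14:30, 16:00-16:45.
Yosef ∩ Priya ∩ Uma ∩ Zubin: 12:15-12:45, 13:00-14:30, 16:00-16:45.
Those are the intersection windows.

12:15-12:45, 13:00-14:30, 16:00-16:45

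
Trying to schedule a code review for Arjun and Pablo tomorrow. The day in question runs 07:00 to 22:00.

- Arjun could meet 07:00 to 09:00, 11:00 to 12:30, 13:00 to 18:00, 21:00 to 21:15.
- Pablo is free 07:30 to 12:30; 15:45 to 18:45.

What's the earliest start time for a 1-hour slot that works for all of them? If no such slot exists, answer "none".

07:30

Arjun ∩ Pablo: 07:30-09:00, 11:00-12:30, 15:45-18:00.
The first common window of at least 60 minutes is 07:30-09:00, so the earliest start is 07:30.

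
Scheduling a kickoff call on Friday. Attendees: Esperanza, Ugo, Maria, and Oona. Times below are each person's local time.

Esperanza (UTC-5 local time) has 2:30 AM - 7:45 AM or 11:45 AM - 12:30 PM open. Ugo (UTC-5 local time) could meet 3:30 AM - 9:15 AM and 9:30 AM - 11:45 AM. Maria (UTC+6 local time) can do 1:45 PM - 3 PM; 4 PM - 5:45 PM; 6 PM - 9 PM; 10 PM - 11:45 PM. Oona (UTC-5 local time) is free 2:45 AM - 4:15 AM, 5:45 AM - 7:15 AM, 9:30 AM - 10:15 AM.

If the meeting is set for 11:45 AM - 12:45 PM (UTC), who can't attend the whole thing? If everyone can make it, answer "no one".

Esperanza in UTC: 07:30-12:45, 16:45-17:30 (add 5h to convert from UTC-5).
Ugo in UTC: 08:30-14:15, 14:30-16:45 (add 5h to convert from UTC-5).
Maria in UTC: 07:45-09:00, 10:00-11:45, 12:00-15:00, 16:00-17:45 (subtract 6h to convert from UTC+6).
Oona in UTC: 07:45-09:15, 10:45-12:15, 14:30-15:15 (add 5h to convert from UTC-5).
Esperanza: free for 11:45-12:45. Ugo: free for 11:45-12:45. Maria: not fully free for 11:45-12:45. Oona: not fully free for 11:45-12:45.

Maria, Oona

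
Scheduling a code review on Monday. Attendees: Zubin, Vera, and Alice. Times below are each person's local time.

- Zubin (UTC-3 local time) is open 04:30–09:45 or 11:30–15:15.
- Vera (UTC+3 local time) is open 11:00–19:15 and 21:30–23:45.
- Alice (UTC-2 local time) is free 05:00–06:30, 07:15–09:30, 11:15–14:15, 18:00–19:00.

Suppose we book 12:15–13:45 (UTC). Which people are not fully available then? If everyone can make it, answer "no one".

Zubin in UTC: 07:30-12:45, 14:30-18:15 (add 3h to convert from UTC-3).
Vera in UTC: 08:00-16:15, 18:30-20:45 (subtract 3h to convert from UTC+3).
Alice in UTC: 07:00-08:30, 09:15-11:30, 13:15-16:15, 20:00-21:00 (add 2h to convert from UTC-2).
Zubin: not fully free for 12:15-13:45. Vera: free for 12:15-13:45. Alice: not fully free for 12:15-13:45.

Alice, Zubin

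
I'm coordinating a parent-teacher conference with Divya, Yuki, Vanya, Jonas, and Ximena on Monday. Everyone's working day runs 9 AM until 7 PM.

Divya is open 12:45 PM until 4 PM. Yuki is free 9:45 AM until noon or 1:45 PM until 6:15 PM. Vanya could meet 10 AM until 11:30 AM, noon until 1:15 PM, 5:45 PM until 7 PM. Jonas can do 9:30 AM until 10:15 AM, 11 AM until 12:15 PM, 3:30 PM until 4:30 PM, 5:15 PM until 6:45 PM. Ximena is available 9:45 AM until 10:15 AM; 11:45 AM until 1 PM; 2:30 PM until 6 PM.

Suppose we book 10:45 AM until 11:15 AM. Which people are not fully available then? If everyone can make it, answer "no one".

Divya, Jonas, Ximena

Divya: not fully free for 10:45-11:15. Yuki: free for 10:45-11:15. Vanya: free for 10:45-11:15. Jonas: not fully free for 10:45-11:15. Ximena: not fully free for 10:45-11:15.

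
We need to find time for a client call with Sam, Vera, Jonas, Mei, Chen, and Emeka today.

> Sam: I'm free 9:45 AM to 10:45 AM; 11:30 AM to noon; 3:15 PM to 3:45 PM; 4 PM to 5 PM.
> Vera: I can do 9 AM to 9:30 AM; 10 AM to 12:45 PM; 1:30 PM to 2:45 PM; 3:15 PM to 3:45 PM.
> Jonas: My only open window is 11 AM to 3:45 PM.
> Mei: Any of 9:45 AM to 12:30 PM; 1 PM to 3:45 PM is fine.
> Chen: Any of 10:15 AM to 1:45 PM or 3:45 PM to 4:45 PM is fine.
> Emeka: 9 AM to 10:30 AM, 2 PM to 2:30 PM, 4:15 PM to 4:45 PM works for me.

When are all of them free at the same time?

none

Sam ∩ Vera: 10:00-10:45, 11:30-12:00, 15:15-15:45.
Sam ∩ Vera ∩ Jonas: 11:30-12:00, 15:15-15:45.
Sam ∩ Vera ∩ Jonas ∩ Mei: 11:30-12:00, 15:15-15:45.
Sam ∩ Vera ∩ Jonas ∩ Mei ∩ Chen: 11:30-12:00.
Sam ∩ Vera ∩ Jonas ∩ Mei ∩ Chen ∩ Emeka: ∅.
There is no time when everyone is free.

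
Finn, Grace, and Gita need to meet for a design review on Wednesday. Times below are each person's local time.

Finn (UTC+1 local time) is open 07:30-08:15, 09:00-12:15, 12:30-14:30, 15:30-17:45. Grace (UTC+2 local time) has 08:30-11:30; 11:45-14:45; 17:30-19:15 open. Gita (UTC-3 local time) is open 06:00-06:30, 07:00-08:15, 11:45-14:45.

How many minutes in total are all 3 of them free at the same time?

Finn in UTC: 06:30-07:15, 08:00-11:15, 11:30-13:30, 14:30-16:45 (subtract 1h to convert from UTC+1).
Grace in UTC: 06:30-09:30, 09:45-12:45, 15:30-17:15 (subtract 2h to convert from UTC+2).
Gita in UTC: 09:00-09:30, 10:00-11:15, 14:45-17:45 (add 3h to convert from UTC-3).
Finn ∩ Grace: 06:30-07:15, 08:00-09:30, 09:45-11:15, 11:30-12:45, 15:30-16:45.
Finn ∩ Grace ∩ Gita: 09:00-09:30, 10:00-11:15, 15:30-16:45.
So the common availability across everyone is 09:00-09:30, 10:00-11:15, 15:30-16:45.
Summing the common windows: 30 + 75 + 75 = 180 minutes.

180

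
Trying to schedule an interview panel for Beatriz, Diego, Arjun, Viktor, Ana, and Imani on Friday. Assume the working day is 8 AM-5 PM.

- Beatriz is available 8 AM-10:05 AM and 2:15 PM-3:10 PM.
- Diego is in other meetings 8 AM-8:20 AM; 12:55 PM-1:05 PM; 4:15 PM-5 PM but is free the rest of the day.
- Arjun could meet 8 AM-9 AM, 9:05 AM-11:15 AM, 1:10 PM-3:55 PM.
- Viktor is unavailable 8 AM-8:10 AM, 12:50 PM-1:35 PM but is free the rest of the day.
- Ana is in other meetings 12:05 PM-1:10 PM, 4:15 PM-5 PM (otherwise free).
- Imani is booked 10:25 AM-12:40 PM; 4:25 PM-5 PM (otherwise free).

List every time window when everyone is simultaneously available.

Beatriz free: 08:00-10:05, 14:15-15:10.
Diego free: 08:20-12:55, 13:05-16:15 (invert busy blocks within the working day).
Arjun free: 08:00-09:00, 09:05-11:15, 13:10-15:55.
Viktor free: 08:10-12:50, 13:35-17:00 (invert busy blocks within the working day).
Ana free: 08:00-12:05, 13:10-16:15 (invert busy blocks within the working day).
Imani free: 08:00-10:25, 12:40-16:25 (invert busy blocks within the working day).
Beatriz ∩ Diego: 08:20-10:05, 14:15-15:10.
Beatriz ∩ Diego ∩ Arjun: 08:20-09:00, 09:05-10:05, 14:15-15:10.
Beatriz ∩ Diego ∩ Arjun ∩ Viktor: 08:20-09:00, 09:05-10:05, 14:15-15:10.
Beatriz ∩ Diego ∩ Arjun ∩ Viktor ∩ Ana: 08:20-09:00, 09:05-10:05, 14:15-15:10.
Beatriz ∩ Diego ∩ Arjun ∩ Viktor ∩ Ana ∩ Imani: 08:20-09:00, 09:05-10:05, 14:15-15:10.

08:20-09:00, 09:05-10:05, 14:15-15:10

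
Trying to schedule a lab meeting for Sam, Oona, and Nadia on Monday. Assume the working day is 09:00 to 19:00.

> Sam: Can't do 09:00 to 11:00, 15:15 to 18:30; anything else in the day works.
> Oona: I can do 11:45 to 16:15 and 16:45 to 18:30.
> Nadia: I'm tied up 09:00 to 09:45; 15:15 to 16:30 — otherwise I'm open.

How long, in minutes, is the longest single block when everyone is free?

Sam free: 11:00-15:15, 18:30-19:00 (invert busy blocks within the working day).
Oona free: 11:45-16:15, 16:45-18:30.
Nadia free: 09:45-15:15, 16:30-19:00 (invert busy blocks within the working day).
Sam ∩ Oona: 11:45-15:15.
Sam ∩ Oona ∩ Nadia: 11:45-15:15.
The longest is 11:45-15:15 at 210 minutes.

210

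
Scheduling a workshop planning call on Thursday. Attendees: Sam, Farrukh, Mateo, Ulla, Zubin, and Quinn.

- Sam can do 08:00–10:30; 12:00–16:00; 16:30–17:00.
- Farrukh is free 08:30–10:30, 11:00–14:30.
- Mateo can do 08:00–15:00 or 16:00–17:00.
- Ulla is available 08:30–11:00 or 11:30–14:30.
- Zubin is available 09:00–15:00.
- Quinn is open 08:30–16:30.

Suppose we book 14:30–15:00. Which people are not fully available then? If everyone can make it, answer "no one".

Sam: free for 14:30-15:00. Farrukh: not fully free for 14:30-15:00. Mateo: free for 14:30-15:00. Ulla: not fully free for 14:30-15:00. Zubin: free for 14:30-15:00. Quinn: free for 14:30-15:00.

Farrukh, Ulla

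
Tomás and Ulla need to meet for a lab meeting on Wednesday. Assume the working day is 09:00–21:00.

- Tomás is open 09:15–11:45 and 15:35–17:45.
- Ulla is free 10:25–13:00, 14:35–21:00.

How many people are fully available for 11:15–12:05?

Ulla can make the full 11:15-12:05 slot — that's 1.

1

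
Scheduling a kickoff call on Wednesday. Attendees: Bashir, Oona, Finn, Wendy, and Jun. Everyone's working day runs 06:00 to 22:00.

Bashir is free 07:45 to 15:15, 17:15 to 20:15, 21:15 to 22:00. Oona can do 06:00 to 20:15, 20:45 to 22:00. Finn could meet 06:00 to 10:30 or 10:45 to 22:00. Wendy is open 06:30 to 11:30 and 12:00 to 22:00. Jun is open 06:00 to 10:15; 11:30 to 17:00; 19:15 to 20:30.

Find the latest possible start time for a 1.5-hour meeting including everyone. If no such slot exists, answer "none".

13:45

Bashir ∩ Oona: 07:45-15:15, 17:15-20:15, 21:15-22:00.
Bashir ∩ Oona ∩ Finn: 07:45-10:30, 10:45-15:15, 17:15-20:15, 21:15-22:00.
Bashir ∩ Oona ∩ Finn ∩ Wendy: 07:45-10:30, 10:45-11:30, 12:00-15:15, 17:15-20:15, 21:15-22:00.
Bashir ∩ Oona ∩ Finn ∩ Wendy ∩ Jun: 07:45-10:15, 12:00-15:15, 19:15-20:15.
The last common window of at least 90 minutes is 12:00-15:15; a 90-minute meeting can start as late as 13:45 and still end by 15:15.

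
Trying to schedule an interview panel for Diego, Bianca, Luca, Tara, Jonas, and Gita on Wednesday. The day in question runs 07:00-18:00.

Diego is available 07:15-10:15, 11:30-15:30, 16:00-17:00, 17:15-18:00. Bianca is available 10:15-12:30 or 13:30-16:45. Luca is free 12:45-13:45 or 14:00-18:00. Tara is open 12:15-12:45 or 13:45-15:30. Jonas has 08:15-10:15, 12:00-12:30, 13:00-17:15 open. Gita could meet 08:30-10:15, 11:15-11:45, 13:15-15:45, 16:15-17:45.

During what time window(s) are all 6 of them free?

14:00-15:30

Diego ∩ Bianca: 11:30-12:30, 13:30-15:30, 16:00-16:45.
Diego ∩ Bianca ∩ Luca: 13:30-13:45, 14:00-15:30, 16:00-16:45.
Diego ∩ Bianca ∩ Luca ∩ Tara: 14:00-15:30.
Diego ∩ Bianca ∩ Luca ∩ Tara ∩ Jonas: 14:00-15:30.
Diego ∩ Bianca ∩ Luca ∩ Tara ∩ Jonas ∩ Gita: 14:00-15:30.
So the common availability across everyone is 14:00-15:30.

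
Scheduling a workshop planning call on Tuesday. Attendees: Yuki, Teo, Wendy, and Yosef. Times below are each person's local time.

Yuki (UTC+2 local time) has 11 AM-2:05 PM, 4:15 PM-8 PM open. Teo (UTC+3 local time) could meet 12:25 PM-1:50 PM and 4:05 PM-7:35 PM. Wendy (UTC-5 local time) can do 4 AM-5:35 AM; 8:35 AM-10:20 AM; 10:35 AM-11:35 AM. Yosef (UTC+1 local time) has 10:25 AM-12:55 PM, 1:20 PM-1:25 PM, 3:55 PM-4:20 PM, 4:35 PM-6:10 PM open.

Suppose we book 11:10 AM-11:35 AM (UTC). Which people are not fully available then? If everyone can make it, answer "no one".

Teo, Wendy

Yuki in UTC: 09:00-12:05, 14:15-18:00 (subtract 2h to convert from UTC+2).
Teo in UTC: 09:25-10:50, 13:05-16:35 (subtract 3h to convert from UTC+3).
Wendy in UTC: 09:00-10:35, 13:35-15:20, 15:35-16:35 (add 5h to convert from UTC-5).
Yosef in UTC: 09:25-11:55, 12:20-12:25, 14:55-15:20, 15:35-17:10 (subtract 1h to convert from UTC+1).
Yuki: free for 11:10-11:35. Teo: not fully free for 11:10-11:35. Wendy: not fully free for 11:10-11:35. Yosef: free for 11:10-11:35.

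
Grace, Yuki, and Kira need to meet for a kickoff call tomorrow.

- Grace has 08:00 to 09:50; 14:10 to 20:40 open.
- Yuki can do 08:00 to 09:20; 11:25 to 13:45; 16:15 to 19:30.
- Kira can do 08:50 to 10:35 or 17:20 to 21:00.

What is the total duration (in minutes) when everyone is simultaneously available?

Grace ∩ Yuki: 08:00-09:20, 16:15-19:30.
Grace ∩ Yuki ∩ Kira: 08:50-09:20, 17:20-19:30.
Summing the common windows: 30 + 130 = 160 minutes.

160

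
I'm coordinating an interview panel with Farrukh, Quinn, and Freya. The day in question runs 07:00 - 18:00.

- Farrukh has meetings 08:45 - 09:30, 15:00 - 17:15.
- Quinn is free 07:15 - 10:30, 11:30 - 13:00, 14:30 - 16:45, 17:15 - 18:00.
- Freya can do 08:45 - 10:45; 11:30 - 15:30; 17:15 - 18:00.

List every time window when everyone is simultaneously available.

09:30-10:30, 11:30-13:00, 14:30-15:00, 17:15-18:00

Farrukh free: 07:00-08:45, 09:30-15:00, 17:15-18:00 (invert busy blocks within the working day).
Quinn free: 07:15-10:30, 11:30-13:00, 14:30-16:45, 17:15-18:00.
Freya free: 08:45-10:45, 11:30-15:30, 17:15-18:00.
Farrukh ∩ Quinn: 07:15-08:45, 09:30-10:30, 11:30-13:00, 14:30-15:00, 17:15-18:00.
Farrukh ∩ Quinn ∩ Freya: 09:30-10:30, 11:30-13:00, 14:30-15:00, 17:15-18:00.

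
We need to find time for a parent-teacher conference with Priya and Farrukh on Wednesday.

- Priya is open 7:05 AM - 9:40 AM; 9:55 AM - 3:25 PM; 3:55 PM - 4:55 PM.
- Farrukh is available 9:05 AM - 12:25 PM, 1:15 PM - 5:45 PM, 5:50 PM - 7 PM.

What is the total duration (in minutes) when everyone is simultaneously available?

375

Priya ∩ Farrukh: 09:05-09:40, 09:55-12:25, 13:15-15:25, 15:55-16:55.
Those are the intersection windows.
Summing the common windows: 35 + 150 + 130 + 60 = 375 minutes.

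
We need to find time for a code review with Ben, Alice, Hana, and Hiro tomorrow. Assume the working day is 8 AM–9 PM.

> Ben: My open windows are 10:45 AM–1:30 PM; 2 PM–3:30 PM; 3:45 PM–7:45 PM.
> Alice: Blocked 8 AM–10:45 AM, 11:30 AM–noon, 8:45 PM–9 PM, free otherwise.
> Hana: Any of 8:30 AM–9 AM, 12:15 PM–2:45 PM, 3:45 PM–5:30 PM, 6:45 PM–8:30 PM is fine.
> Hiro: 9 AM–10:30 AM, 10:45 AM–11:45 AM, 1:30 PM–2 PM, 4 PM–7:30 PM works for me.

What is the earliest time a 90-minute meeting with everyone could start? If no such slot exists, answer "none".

16:00

Ben free: 10:45-13:30, 14:00-15:30, 15:45-19:45.
Alice free: 10:45-11:30, 12:00-20:45 (invert busy blocks within the working day).
Hana free: 08:30-09:00, 12:15-14:45, 15:45-17:30, 18:45-20:30.
Hiro free: 09:00-10:30, 10:45-11:45, 13:30-14:00, 16:00-19:30.
Ben ∩ Alice: 10:45-11:30, 12:00-13:30, 14:00-15:30, 15:45-19:45.
Ben ∩ Alice ∩ Hana: 12:15-13:30, 14:00-14:45, 15:45-17:30, 18:45-19:45.
Ben ∩ Alice ∩ Hana ∩ Hiro: 16:00-17:30, 18:45-19:30.
The first common window of at least 90 minutes is 16:00-17:30, so the earliest start is 16:00.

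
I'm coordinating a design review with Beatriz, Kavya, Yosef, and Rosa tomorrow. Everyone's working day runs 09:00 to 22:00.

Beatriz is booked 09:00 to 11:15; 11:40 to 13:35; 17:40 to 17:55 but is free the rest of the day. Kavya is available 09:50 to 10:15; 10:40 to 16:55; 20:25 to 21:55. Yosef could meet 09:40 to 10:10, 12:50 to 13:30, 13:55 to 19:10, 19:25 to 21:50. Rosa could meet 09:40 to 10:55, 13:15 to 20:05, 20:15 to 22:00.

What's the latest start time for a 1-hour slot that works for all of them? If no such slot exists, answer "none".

Beatriz free: 11:15-11:40, 13:35-17:40, 17:55-22:00 (invert busy blocks within the working day).
Kavya free: 09:50-10:15, 10:40-16:55, 20:25-21:55.
Yosef free: 09:40-10:10, 12:50-13:30, 13:55-19:10, 19:25-21:50.
Rosa free: 09:40-10:55, 13:15-20:05, 20:15-22:00.
Beatriz ∩ Kavya: 11:15-11:40, 13:35-16:55, 20:25-21:55.
Beatriz ∩ Kavya ∩ Yosef: 13:55-16:55, 20:25-21:50.
Beatriz ∩ Kavya ∩ Yosef ∩ Rosa: 13:55-16:55, 20:25-21:50.
Those are the intersection windows.
The last common window of at least 60 minutes is 20:25-21:50; a 60-minute meeting can start as late as 20:50 and still end by 21:50.

20:50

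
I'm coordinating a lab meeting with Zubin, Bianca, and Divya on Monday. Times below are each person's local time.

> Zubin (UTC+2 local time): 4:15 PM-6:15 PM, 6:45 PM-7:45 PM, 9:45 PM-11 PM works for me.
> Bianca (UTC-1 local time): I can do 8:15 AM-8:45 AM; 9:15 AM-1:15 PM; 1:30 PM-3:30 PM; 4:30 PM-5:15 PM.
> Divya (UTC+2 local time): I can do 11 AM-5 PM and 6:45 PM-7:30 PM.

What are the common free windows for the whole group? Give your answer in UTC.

Zubin in UTC: 14:15-16:15, 16:45-17:45, 19:45-21:00 (subtract 2h to convert from UTC+2).
Bianca in UTC: 09:15-09:45, 10:15-14:15, 14:30-16:30, 17:30-18:15 (add 1h to convert from UTC-1).
Divya in UTC: 09:00-15:00, 16:45-17:30 (subtract 2h to convert from UTC+2).
Zubin ∩ Bianca: 14:30-16:15, 17:30-17:45.
Zubin ∩ Bianca ∩ Divya: 14:30-15:00.
So the common availability across everyone is 14:30-15:00.

14:30-15:00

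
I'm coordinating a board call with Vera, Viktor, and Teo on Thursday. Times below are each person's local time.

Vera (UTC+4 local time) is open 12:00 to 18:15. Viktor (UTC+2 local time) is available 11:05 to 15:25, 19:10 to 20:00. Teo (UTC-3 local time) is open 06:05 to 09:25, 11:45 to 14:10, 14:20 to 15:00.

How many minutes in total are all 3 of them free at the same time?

Vera in UTC: 08:00-14:15 (subtract 4h to convert from UTC+4).
Viktor in UTC: 09:05-13:25, 17:10-18:00 (subtract 2h to convert from UTC+2).
Teo in UTC: 09:05-12:25, 14:45-17:10, 17:20-18:00 (add 3h to convert from UTC-3).
Vera ∩ Viktor: 09:05-13:25.
Vera ∩ Viktor ∩ Teo: 09:05-12:25.
That's a single block of 200 minutes.

200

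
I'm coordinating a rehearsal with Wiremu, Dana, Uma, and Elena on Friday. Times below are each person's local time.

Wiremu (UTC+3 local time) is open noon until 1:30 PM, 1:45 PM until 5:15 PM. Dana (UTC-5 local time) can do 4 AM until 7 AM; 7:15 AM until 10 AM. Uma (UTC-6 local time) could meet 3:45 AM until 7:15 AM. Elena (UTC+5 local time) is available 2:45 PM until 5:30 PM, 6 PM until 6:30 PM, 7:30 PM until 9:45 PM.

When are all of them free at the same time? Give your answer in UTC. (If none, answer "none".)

Wiremu in UTC: 09:00-10:30, 10:45-14:15 (subtract 3h to convert from UTC+3).
Dana in UTC: 09:00-12:00, 12:15-15:00 (add 5h to convert from UTC-5).
Uma in UTC: 09:45-13:15 (add 6h to convert from UTC-6).
Elena in UTC: 09:45-12:30, 13:00-13:30, 14:30-16:45 (subtract 5h to convert from UTC+5).
Wiremu ∩ Dana: 09:00-10:30, 10:45-12:00, 12:15-14:15.
Wiremu ∩ Dana ∩ Uma: 09:45-10:30, 10:45-12:00, 12:15-13:15.
Wiremu ∩ Dana ∩ Uma ∩ Elena: 09:45-10:30, 10:45-12:00, 12:15-12:30, 13:00-13:15.

09:45-10:30, 10:45-12:00, 12:15-12:30, 13:00-13:15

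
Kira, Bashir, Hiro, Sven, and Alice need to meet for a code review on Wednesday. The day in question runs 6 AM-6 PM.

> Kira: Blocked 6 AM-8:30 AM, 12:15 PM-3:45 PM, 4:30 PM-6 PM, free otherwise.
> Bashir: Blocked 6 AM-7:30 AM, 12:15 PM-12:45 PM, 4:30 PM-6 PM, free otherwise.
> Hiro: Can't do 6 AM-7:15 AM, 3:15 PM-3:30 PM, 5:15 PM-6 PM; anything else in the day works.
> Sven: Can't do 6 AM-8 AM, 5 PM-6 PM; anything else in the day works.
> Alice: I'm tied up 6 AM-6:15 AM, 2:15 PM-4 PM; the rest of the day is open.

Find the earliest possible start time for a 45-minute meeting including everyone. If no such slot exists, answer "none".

Kira free: 08:30-12:15, 15:45-16:30 (invert busy blocks within the working day).
Bashir free: 07:30-12:15, 12:45-16:30 (invert busy blocks within the working day).
Hiro free: 07:15-15:15, 15:30-17:15 (invert busy blocks within the working day).
Sven free: 08:00-17:00 (invert busy blocks within the working day).
Alice free: 06:15-14:15, 16:00-18:00 (invert busy blocks within the working day).
Kira ∩ Bashir: 08:30-12:15, 15:45-16:30.
Kira ∩ Bashir ∩ Hiro: 08:30-12:15, 15:45-16:30.
Kira ∩ Bashir ∩ Hiro ∩ Sven: 08:30-12:15, 15:45-16:30.
Kira ∩ Bashir ∩ Hiro ∩ Sven ∩ Alice: 08:30-12:15, 16:00-16:30.
The first common window of at least 45 minutes is 08:30-12:15, so the earliest start is 08:30.

08:30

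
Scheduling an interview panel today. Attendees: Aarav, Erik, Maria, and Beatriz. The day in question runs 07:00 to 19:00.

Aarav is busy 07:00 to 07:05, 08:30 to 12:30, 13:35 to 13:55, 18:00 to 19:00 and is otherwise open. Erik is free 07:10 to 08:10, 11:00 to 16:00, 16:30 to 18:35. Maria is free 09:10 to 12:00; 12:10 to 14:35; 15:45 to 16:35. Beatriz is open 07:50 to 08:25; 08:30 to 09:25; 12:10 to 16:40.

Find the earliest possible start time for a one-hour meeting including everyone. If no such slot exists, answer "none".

12:30

Aarav free: 07:05-08:30, 12:30-13:35, 13:55-18:00 (invert busy blocks within the working day).
Erik free: 07:10-08:10, 11:00-16:00, 16:30-18:35.
Maria free: 09:10-12:00, 12:10-14:35, 15:45-16:35.
Beatriz free: 07:50-08:25, 08:30-09:25, 12:10-16:40.
Aarav ∩ Erik: 07:10-08:10, 12:30-13:35, 13:55-16:00, 16:30-18:00.
Aarav ∩ Erik ∩ Maria: 12:30-13:35, 13:55-14:35, 15:45-16:00, 16:30-16:35.
Aarav ∩ Erik ∩ Maria ∩ Beatriz: 12:30-13:35, 13:55-14:35, 15:45-16:00, 16:30-16:35.
So the common availability across everyone is 12:30-13:35, 13:55-14:35, 15:45-16:00, 16:30-16:35.
The first common window of at least 60 minutes is 12:30-13:35, so the earliest start is 12:30.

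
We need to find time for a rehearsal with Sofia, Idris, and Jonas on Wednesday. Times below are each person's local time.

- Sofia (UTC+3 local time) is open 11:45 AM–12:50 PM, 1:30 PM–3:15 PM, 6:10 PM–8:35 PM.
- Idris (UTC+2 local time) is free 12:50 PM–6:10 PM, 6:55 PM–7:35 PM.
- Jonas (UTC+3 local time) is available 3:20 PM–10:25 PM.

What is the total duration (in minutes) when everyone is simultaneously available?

Sofia in UTC: 08:45-09:50, 10:30-12:15, 15:10-17:35 (subtract 3h to convert from UTC+3).
Idris in UTC: 10:50-16:10, 16:55-17:35 (subtract 2h to convert from UTC+2).
Jonas in UTC: 12:20-19:25 (subtract 3h to convert from UTC+3).
Sofia ∩ Idris: 10:50-12:15, 15:10-16:10, 16:55-17:35.
Sofia ∩ Idris ∩ Jonas: 15:10-16:10, 16:55-17:35.
So the common availability across everyone is 15:10-16:10, 16:55-17:35.
Summing the common windows: 60 + 40 = 100 minutes.

100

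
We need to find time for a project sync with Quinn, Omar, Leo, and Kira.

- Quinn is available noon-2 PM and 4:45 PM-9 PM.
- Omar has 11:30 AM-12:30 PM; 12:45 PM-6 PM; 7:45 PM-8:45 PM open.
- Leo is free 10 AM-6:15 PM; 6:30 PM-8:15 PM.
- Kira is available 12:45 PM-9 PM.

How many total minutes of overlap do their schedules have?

Quinn ∩ Omar: 12:00-12:30, 12:45-14:00, 16:45-18:00, 19:45-20:45.
Quinn ∩ Omar ∩ Leo: 12:00-12:30, 12:45-14:00, 16:45-18:00, 19:45-20:15.
Quinn ∩ Omar ∩ Leo ∩ Kira: 12:45-14:00, 16:45-18:00, 19:45-20:15.
Summing the common windows: 75 + 75 + 30 = 180 minutes.

180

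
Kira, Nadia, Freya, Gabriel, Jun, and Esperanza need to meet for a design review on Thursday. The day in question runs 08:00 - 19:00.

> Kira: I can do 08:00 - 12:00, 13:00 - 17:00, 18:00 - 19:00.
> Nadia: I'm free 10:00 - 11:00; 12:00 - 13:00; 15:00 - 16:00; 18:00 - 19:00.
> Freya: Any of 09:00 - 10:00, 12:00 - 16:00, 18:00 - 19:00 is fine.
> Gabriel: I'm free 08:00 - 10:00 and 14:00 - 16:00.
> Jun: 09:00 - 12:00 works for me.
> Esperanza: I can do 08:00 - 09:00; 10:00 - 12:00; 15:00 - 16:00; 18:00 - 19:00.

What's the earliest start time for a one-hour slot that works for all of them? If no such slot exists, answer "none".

none

Kira ∩ Nadia: 10:00-11:00, 15:00-16:00, 18:00-19:00.
Kira ∩ Nadia ∩ Freya: 15:00-16:00, 18:00-19:00.
Kira ∩ Nadia ∩ Freya ∩ Gabriel: 15:00-16:00.
Kira ∩ Nadia ∩ Freya ∩ Gabriel ∩ Jun: ∅.
Kira ∩ Nadia ∩ Freya ∩ Gabriel ∩ Jun ∩ Esperanza: ∅.
There is no time when everyone is free.
No common window is at least 60 minutes long.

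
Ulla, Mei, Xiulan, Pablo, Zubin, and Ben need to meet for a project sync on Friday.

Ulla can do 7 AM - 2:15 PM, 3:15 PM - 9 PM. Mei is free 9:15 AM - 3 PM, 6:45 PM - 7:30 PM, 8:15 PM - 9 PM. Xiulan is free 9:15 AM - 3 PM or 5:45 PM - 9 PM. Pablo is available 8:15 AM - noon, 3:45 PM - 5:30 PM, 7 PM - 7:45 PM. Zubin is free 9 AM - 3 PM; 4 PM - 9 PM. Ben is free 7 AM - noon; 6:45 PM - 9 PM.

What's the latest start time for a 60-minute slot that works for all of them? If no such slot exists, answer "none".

Ulla ∩ Mei: 09:15-14:15, 18:45-19:30, 20:15-21:00.
Ulla ∩ Mei ∩ Xiulan: 09:15-14:15, 18:45-19:30, 20:15-21:00.
Ulla ∩ Mei ∩ Xiulan ∩ Pablo: 09:15-12:00, 19:00-19:30.
Ulla ∩ Mei ∩ Xiulan ∩ Pablo ∩ Zubin: 09:15-12:00, 19:00-19:30.
Ulla ∩ Mei ∩ Xiulan ∩ Pablo ∩ Zubin ∩ Ben: 09:15-12:00, 19:00-19:30.
So the common availability across everyone is 09:15-12:00, 19:00-19:30.
The last common window of at least 60 minutes is 09:15-12:00; a 60-minute meeting can start as late as 11:00 and still end by 12:00.

11:00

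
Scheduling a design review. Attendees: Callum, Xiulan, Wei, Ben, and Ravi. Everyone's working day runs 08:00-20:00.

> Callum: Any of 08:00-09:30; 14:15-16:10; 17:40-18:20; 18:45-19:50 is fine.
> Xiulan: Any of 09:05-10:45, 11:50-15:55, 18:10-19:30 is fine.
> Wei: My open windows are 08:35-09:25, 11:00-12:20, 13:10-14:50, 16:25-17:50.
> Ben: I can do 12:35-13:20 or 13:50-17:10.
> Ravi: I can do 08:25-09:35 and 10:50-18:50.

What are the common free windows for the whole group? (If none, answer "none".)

14:15-14:50

Callum ∩ Xiulan: 09:05-09:30, 14:15-15:55, 18:10-18:20, 18:45-19:30.
Callum ∩ Xiulan ∩ Wei: 09:05-09:25, 14:15-14:50.
Callum ∩ Xiulan ∩ Wei ∩ Ben: 14:15-14:50.
Callum ∩ Xiulan ∩ Wei ∩ Ben ∩ Ravi: 14:15-14:50.
So the common availability across everyone is 14:15-14:50.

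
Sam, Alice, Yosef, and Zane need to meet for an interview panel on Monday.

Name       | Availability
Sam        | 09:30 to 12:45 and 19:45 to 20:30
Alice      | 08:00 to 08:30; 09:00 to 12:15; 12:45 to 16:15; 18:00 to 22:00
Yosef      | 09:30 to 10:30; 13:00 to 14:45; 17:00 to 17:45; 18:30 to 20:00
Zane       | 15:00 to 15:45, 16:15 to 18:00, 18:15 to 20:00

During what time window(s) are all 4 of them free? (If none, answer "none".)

Sam ∩ Alice: 09:30-12:15, 19:45-20:30.
Sam ∩ Alice ∩ Yosef: 09:30-10:30, 19:45-20:00.
Sam ∩ Alice ∩ Yosef ∩ Zane: 19:45-20:00.
Those are the intersection windows.

19:45-20:00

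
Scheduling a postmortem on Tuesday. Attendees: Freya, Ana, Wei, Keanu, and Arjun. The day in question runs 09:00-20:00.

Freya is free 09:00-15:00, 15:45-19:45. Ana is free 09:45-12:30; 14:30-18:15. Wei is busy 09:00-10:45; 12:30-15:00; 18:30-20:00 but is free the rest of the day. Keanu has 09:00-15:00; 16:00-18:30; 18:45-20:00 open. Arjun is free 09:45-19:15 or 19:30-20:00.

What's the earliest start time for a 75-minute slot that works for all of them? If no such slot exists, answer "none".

10:45

Freya free: 09:00-15:00, 15:45-19:45.
Ana free: 09:45-12:30, 14:30-18:15.
Wei free: 10:45-12:30, 15:00-18:30 (invert busy blocks within the working day).
Keanu free: 09:00-15:00, 16:00-18:30, 18:45-20:00.
Arjun free: 09:45-19:15, 19:30-20:00.
Freya ∩ Ana: 09:45-12:30, 14:30-15:00, 15:45-18:15.
Freya ∩ Ana ∩ Wei: 10:45-12:30, 15:45-18:15.
Freya ∩ Ana ∩ Wei ∩ Keanu: 10:45-12:30, 16:00-18:15.
Freya ∩ Ana ∩ Wei ∩ Keanu ∩ Arjun: 10:45-12:30, 16:00-18:15.
The first common window of at least 75 minutes is 10:45-12:30, so the earliest start is 10:45.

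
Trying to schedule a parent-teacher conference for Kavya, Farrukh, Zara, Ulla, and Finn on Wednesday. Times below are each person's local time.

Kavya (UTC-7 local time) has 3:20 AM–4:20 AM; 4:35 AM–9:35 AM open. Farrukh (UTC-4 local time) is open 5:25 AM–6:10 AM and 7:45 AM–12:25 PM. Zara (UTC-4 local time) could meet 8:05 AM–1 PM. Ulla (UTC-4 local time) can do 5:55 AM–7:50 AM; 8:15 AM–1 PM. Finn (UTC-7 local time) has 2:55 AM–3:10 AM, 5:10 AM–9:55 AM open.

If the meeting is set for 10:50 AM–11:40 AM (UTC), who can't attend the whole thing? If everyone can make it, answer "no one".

Kavya in UTC: 10:20-11:20, 11:35-16:35 (add 7h to convert from UTC-7).
Farrukh in UTC: 09:25-10:10, 11:45-16:25 (add 4h to convert from UTC-4).
Zara in UTC: 12:05-17:00 (add 4h to convert from UTC-4).
Ulla in UTC: 09:55-11:50, 12:15-17:00 (add 4h to convert from UTC-4).
Finn in UTC: 09:55-10:10, 12:10-16:55 (add 7h to convert from UTC-7).
Kavya: not fully free for 10:50-11:40. Farrukh: not fully free for 10:50-11:40. Zara: not fully free for 10:50-11:40. Ulla: free for 10:50-11:40. Finn: not fully free for 10:50-11:40.

Farrukh, Finn, Kavya, Zara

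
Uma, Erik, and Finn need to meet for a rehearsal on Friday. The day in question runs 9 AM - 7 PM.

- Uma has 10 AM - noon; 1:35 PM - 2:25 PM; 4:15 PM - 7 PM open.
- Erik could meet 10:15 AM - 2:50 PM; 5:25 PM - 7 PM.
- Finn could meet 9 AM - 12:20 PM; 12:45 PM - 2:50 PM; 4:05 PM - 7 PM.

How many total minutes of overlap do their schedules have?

Uma ∩ Erik: 10:15-12:00, 13:35-14:25, 17:25-19:00.
Uma ∩ Erik ∩ Finn: 10:15-12:00, 13:35-14:25, 17:25-19:00.
Summing the common windows: 105 + 50 + 95 = 250 minutes.

250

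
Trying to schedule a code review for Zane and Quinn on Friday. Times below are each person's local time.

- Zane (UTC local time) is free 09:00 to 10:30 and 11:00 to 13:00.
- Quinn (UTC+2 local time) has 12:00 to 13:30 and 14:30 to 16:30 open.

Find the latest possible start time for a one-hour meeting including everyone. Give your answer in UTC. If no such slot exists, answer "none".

Zane in UTC: 09:00-10:30, 11:00-13:00.
Quinn in UTC: 10:00-11:30, 12:30-14:30 (subtract 2h to convert from UTC+2).
Zane ∩ Quinn: 10:00-10:30, 11:00-11:30, 12:30-13:00.
So the common availability across everyone is 10:00-10:30, 11:00-11:30, 12:30-13:00.
No common window is at least 60 minutes long.

none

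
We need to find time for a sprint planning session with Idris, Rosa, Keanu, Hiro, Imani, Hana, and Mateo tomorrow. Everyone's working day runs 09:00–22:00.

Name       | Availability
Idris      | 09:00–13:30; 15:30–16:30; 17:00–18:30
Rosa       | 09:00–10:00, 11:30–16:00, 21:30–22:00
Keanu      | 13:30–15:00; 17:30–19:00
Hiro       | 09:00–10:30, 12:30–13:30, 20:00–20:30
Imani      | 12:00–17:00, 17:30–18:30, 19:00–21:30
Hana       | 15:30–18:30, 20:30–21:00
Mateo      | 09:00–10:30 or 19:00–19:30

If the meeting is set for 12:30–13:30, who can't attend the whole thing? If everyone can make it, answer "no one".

Idris: free for 12:30-13:30. Rosa: free for 12:30-13:30. Keanu: not fully free for 12:30-13:30. Hiro: free for 12:30-13:30. Imani: free for 12:30-13:30. Hana: not fully free for 12:30-13:30. Mateo: not fully free for 12:30-13:30.

Hana, Keanu, Mateo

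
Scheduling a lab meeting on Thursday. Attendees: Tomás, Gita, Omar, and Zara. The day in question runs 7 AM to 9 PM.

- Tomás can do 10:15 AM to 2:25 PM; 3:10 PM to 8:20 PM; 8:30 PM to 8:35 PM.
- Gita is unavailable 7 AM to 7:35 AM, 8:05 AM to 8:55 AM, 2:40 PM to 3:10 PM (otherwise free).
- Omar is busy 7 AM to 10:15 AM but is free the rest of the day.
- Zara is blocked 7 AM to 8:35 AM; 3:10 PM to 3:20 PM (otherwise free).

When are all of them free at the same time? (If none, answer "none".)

10:15-14:25, 15:20-20:20, 20:30-20:35

Tomás free: 10:15-14:25, 15:10-20:20, 20:30-20:35.
Gita free: 07:35-08:05, 08:55-14:40, 15:10-21:00 (invert busy blocks within the working day).
Omar free: 10:15-21:00 (invert busy blocks within the working day).
Zara free: 08:35-15:10, 15:20-21:00 (invert busy blocks within the working day).
Tomás ∩ Gita: 10:15-14:25, 15:10-20:20, 20:30-20:35.
Tomás ∩ Gita ∩ Omar: 10:15-14:25, 15:10-20:20, 20:30-20:35.
Tomás ∩ Gita ∩ Omar ∩ Zara: 10:15-14:25, 15:20-20:20, 20:30-20:35.
So the common availability across everyone is 10:15-14:25, 15:20-20:20, 20:30-20:35.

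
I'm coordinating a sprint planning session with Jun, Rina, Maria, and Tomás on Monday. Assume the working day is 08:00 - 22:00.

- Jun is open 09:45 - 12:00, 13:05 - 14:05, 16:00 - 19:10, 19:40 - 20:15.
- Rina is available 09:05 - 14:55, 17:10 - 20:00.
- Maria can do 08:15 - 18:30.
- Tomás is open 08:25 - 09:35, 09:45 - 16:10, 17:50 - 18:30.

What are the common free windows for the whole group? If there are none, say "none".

09:45-12:00, 13:05-14:05, 17:50-18:30

Jun ∩ Rina: 09:45-12:00, 13:05-14:05, 17:10-19:10, 19:40-20:00.
Jun ∩ Rina ∩ Maria: 09:45-12:00, 13:05-14:05, 17:10-18:30.
Jun ∩ Rina ∩ Maria ∩ Tomás: 09:45-12:00, 13:05-14:05, 17:50-18:30.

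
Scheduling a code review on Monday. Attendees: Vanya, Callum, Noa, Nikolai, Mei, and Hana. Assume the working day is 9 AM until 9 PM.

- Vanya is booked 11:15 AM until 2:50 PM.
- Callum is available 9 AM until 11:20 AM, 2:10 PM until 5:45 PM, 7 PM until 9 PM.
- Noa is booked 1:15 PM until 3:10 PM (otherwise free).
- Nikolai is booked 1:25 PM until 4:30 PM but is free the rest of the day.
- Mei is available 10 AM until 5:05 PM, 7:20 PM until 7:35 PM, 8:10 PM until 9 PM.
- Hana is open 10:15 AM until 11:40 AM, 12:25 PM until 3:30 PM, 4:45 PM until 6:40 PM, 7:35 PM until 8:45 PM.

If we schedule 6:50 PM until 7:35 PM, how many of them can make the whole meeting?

3

Vanya free: 09:00-11:15, 14:50-21:00 (invert busy blocks within the working day).
Callum free: 09:00-11:20, 14:10-17:45, 19:00-21:00.
Noa free: 09:00-13:15, 15:10-21:00 (invert busy blocks within the working day).
Nikolai free: 09:00-13:25, 16:30-21:00 (invert busy blocks within the working day).
Mei free: 10:00-17:05, 19:20-19:35, 20:10-21:00.
Hana free: 10:15-11:40, 12:25-15:30, 16:45-18:40, 19:35-20:45.
Vanya, Noa, and Nikolai can make the full 18:50-19:35 slot — that's 3.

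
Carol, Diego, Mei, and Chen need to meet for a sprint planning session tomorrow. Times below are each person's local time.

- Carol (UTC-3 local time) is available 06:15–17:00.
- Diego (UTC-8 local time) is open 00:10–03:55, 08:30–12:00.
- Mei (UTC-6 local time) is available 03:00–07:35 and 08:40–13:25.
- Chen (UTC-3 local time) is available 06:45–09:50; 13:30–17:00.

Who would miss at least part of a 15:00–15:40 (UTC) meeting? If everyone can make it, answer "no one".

Carol in UTC: 09:15-20:00 (add 3h to convert from UTC-3).
Diego in UTC: 08:10-11:55, 16:30-20:00 (add 8h to convert from UTC-8).
Mei in UTC: 09:00-13:35, 14:40-19:25 (add 6h to convert from UTC-6).
Chen in UTC: 09:45-12:50, 16:30-20:00 (add 3h to convert from UTC-3).
Carol: free for 15:00-15:40. Diego: not fully free for 15:00-15:40. Mei: free for 15:00-15:40. Chen: not fully free for 15:00-15:40.

Chen, Diego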